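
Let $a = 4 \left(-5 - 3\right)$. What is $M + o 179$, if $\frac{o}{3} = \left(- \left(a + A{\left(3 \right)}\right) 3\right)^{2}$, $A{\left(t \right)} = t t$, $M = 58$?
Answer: $2556715$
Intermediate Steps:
$A{\left(t \right)} = t^{2}$
$a = -32$ ($a = 4 \left(-8\right) = -32$)
$o = 14283$ ($o = 3 \left(- \left(-32 + 3^{2}\right) 3\right)^{2} = 3 \left(- \left(-32 + 9\right) 3\right)^{2} = 3 \left(- \left(-23\right) 3\right)^{2} = 3 \left(\left(-1\right) \left(-69\right)\right)^{2} = 3 \cdot 69^{2} = 3 \cdot 4761 = 14283$)
$M + o 179 = 58 + 14283 \cdot 179 = 58 + 2556657 = 2556715$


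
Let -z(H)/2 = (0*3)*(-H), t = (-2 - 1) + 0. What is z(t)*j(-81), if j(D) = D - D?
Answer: 0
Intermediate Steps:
j(D) = 0
t = -3 (t = -3 + 0 = -3)
z(H) = 0 (z(H) = -2*0*3*(-H) = -0*(-H) = -2*0 = 0)
z(t)*j(-81) = 0*0 = 0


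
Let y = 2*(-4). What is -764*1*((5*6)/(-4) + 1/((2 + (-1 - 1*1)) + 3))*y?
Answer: -131408/3 ≈ -43803.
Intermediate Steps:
y = -8
-764*1*((5*6)/(-4) + 1/((2 + (-1 - 1*1)) + 3))*y = -764*1*((5*6)/(-4) + 1/((2 + (-1 - 1*1)) + 3))*(-8) = -764*1*(30*(-¼) + 1/((2 + (-1 - 1)) + 3))*(-8) = -764*1*(-15/2 + 1/((2 - 2) + 3))*(-8) = -764*1*(-15/2 + 1/(0 + 3))*(-8) = -764*1*(-15/2 + 1/3)*(-8) = -764*1*(-15/2 + 1*(⅓))*(-8) = -764*1*(-15/2 + ⅓)*(-8) = -764*1*(-43/6)*(-8) = -(-16426)*(-8)/3 = -764*172/3 = -131408/3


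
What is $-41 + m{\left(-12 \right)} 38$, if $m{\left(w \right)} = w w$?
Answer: $5431$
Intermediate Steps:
$m{\left(w \right)} = w^{2}$
$-41 + m{\left(-12 \right)} 38 = -41 + \left(-12\right)^{2} \cdot 38 = -41 + 144 \cdot 38 = -41 + 5472 = 5431$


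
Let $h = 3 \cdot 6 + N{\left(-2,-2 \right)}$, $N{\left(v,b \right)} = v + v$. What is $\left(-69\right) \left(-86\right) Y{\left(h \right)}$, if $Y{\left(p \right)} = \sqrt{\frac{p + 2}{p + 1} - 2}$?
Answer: $\frac{1978 i \sqrt{210}}{5} \approx 5732.8 i$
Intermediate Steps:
$N{\left(v,b \right)} = 2 v$
$h = 14$ ($h = 3 \cdot 6 + 2 \left(-2\right) = 18 - 4 = 14$)
$Y{\left(p \right)} = \sqrt{-2 + \frac{2 + p}{1 + p}}$ ($Y{\left(p \right)} = \sqrt{\frac{2 + p}{1 + p} - 2} = \sqrt{-2 + \frac{2 + p}{1 + p}}$)
$\left(-69\right) \left(-86\right) Y{\left(h \right)} = \left(-69\right) \left(-86\right) \sqrt{\left(-1\right) 14 \frac{1}{1 + 14}} = 5934 \sqrt{\left(-1\right) 14 \cdot \frac{1}{15}} = 5934 \sqrt{- \frac{14}{15}} = 5934 \frac{i \sqrt{210}}{15} = \frac{1978 i \sqrt{210}}{5}$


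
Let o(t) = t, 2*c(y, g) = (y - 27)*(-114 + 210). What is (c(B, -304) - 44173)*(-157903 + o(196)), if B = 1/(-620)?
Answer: 1111472727849/155 ≈ 7.1708e+9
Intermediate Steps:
B = -1/620 ≈ -0.0016129
c(y, g) = -1296 + 48*y (c(y, g) = ((y - 27)*(-114 + 210))/2 = ((-27 + y)*96)/2 = (-2592 + 96*y)/2 = -1296 + 48*y)
(c(B, -304) - 44173)*(-157903 + o(196)) = ((-1296 + 48*(-1/620)) - 44173)*(-157903 + 196) = ((-1296 - 12/155) - 44173)*(-157707) = (-200892/155 - 44173)*(-157707) = -7047707/155*(-157707) = 1111472727849/155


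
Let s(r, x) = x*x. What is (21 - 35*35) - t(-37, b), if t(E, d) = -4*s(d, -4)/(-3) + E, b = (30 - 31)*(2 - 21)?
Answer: -3565/3 ≈ -1188.3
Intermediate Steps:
s(r, x) = x**2
b = 19 (b = -1*(-19) = 19)
t(E, d) = 64/3 + E (t(E, d) = -4*(-4)**2/(-3) + E = -64*(-1)/3 + E = -4*(-16/3) + E = 64/3 + E)
(21 - 35*35) - t(-37, b) = (21 - 35*35) - (64/3 - 37) = (21 - 1225) - 1*(-47/3) = -1204 + 47/3 = -3565/3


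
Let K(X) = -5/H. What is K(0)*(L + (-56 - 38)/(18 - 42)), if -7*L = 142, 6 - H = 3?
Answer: 6875/252 ≈ 27.282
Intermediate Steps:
H = 3 (H = 6 - 1*3 = 6 - 3 = 3)
L = -142/7 (L = -⅐*142 = -142/7 ≈ -20.286)
K(X) = -5/3
K(0)*(L + (-56 - 38)/(18 - 42)) = -5*(-142/7 + (-56 - 38)/(18 - 42))/3 = -5*(-142/7 - 94/(-24))/3 = -5*(-142/7 - 94*(-1/24))/3 = -5*(-142/7 + 47/12)/3 = -5/3*(-1375/84) = 6875/252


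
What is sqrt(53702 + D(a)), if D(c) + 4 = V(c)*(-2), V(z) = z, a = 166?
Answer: sqrt(53366) ≈ 231.01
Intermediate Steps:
D(c) = -4 - 2*c (D(c) = -4 + c*(-2) = -4 - 2*c)
sqrt(53702 + D(a)) = sqrt(53702 + (-4 - 2*166)) = sqrt(53702 + (-4 - 332)) = sqrt(53702 - 336) = sqrt(53366)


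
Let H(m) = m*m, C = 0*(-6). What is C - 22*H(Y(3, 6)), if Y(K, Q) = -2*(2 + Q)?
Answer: -5632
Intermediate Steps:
C = 0
Y(K, Q) = -4 - 2*Q
H(m) = m²
C - 22*H(Y(3, 6)) = 0 - 22*(-4 - 2*6)² = 0 - 22*(-4 - 12)² = 0 - 22*(-16)² = 0 - 22*256 = 0 - 5632 = -5632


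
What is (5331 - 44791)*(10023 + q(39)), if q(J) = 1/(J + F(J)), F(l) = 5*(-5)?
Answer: -2768572790/7 ≈ -3.9551e+8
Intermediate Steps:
F(l) = -25
q(J) = 1/(-25 + J) (q(J) = 1/(J - 25) = 1/(-25 + J))
(5331 - 44791)*(10023 + q(39)) = (5331 - 44791)*(10023 + 1/(-25 + 39)) = -39460*(10023 + 1/14) = -39460*140323/14 = -2768572790/7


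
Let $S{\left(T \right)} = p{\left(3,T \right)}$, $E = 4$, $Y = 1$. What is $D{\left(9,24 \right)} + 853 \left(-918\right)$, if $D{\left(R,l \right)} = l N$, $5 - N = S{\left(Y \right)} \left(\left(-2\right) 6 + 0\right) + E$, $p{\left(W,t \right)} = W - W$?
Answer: $-783030$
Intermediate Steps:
$p{\left(W,t \right)} = 0$
$S{\left(T \right)} = 0$
$N = 1$ ($N = 5 - \left(0 \left(\left(-2\right) 6 + 0\right) + 4\right) = 5 - \left(0 \left(-12 + 0\right) + 4\right) = 5 - \left(0 \left(-12\right) + 4\right) = 5 - \left(0 + 4\right) = 5 - 4 = 1$)
$D{\left(R,l \right)} = l$ ($D{\left(R,l \right)} = l 1 = l$)
$D{\left(9,24 \right)} + 853 \left(-918\right) = 24 + 853 \left(-918\right) = 24 - 783054 = -783030$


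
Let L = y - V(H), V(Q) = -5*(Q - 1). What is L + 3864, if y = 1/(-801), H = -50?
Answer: 2890808/801 ≈ 3609.0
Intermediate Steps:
y = -1/801 ≈ -0.0012484
V(Q) = 5 - 5*Q (V(Q) = -5*(-1 + Q) = 5 - 5*Q)
L = -204256/801 (L = -1/801 - (5 - 5*(-50)) = -1/801 - (5 + 250) = -1/801 - 1*255 = -1/801 - 255 = -204256/801 ≈ -255.00)
L + 3864 = -204256/801 + 3864 = 2890808/801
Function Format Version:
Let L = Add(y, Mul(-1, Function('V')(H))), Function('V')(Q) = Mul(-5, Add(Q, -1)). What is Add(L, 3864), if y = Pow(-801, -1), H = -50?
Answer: Rational(2890808, 801) ≈ 3609.0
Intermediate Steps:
y = Rational(-1, 801) ≈ -0.0012484
Function('V')(Q) = Add(5, Mul(-5, Q)) (Function('V')(Q) = Mul(-5, Add(-1, Q)) = Add(5, Mul(-5, Q)))
L = Rational(-204256, 801) (L = Add(Rational(-1, 801), Mul(-1, Add(5, Mul(-5, -50)))) = Add(Rational(-1, 801), Mul(-1, Add(5, 250))) = Add(Rational(-1, 801), Mul(-1, 255)) = Add(Rational(-1, 801), -255) = Rational(-204256, 801) ≈ -255.00)
Add(L, 3864) = Add(Rational(-204256, 801), 3864) = Rational(2890808, 801)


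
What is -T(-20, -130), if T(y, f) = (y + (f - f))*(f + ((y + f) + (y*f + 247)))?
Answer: 51340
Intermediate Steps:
T(y, f) = y*(247 + y + 2*f + f*y) (T(y, f) = (y + 0)*(f + ((f + y) + (f*y + 247))) = y*(f + ((f + y) + (247 + f*y))) = y*(f + (247 + f + y + f*y)) = y*(247 + y + 2*f + f*y))
-T(-20, -130) = -(-20)*(247 - 20 + 2*(-130) - 130*(-20)) = -(-20)*(247 - 20 - 260 + 2600) = -(-20)*2567 = -1*(-51340) = 51340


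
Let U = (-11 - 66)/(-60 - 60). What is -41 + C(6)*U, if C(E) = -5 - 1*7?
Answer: -487/10 ≈ -48.700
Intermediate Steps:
C(E) = -12 (C(E) = -5 - 7 = -12)
U = 77/120 (U = -77/(-120) = -77*(-1/120) = 77/120 ≈ 0.64167)
-41 + C(6)*U = -41 - 12*77/120 = -41 - 77/10 = -487/10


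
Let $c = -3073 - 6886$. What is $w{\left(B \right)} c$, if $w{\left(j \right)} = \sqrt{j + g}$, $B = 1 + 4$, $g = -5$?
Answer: $0$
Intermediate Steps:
$B = 5$
$w{\left(j \right)} = \sqrt{-5 + j}$ ($w{\left(j \right)} = \sqrt{j - 5} = \sqrt{-5 + j}$)
$c = -9959$ ($c = -3073 - 6886 = -9959$)
$w{\left(B \right)} c = \sqrt{-5 + 5} \left(-9959\right) = \sqrt{0} \left(-9959\right) = 0 \left(-9959\right) = 0$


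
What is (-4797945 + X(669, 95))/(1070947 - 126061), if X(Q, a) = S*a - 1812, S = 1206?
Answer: -1561729/314962 ≈ -4.9585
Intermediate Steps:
X(Q, a) = -1812 + 1206*a (X(Q, a) = 1206*a - 1812 = -1812 + 1206*a)
(-4797945 + X(669, 95))/(1070947 - 126061) = (-4797945 + (-1812 + 1206*95))/(1070947 - 126061) = (-4797945 + (-1812 + 114570))/944886 = (-4797945 + 112758)*(1/944886) = -4685187*1/944886 = -1561729/314962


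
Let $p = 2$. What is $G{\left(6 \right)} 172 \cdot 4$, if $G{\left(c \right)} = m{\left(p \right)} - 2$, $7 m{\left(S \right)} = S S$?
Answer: $- \frac{6880}{7} \approx -982.86$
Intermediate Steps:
$m{\left(S \right)} = \frac{S^{2}}{7}$ ($m{\left(S \right)} = \frac{S S}{7} = \frac{S^{2}}{7}$)
$G{\left(c \right)} = - \frac{10}{7}$ ($G{\left(c \right)} = \frac{2^{2}}{7} - 2 = \frac{1}{7} \cdot 4 - 2 = \frac{4}{7} - 2 = - \frac{10}{7}$)
$G{\left(6 \right)} 172 \cdot 4 = - \frac{10 \cdot 172 \cdot 4}{7} = \left(- \frac{10}{7}\right) 688 = - \frac{6880}{7}$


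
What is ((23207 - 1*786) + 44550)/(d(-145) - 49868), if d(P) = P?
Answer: -66971/50013 ≈ -1.3391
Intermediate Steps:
((23207 - 1*786) + 44550)/(d(-145) - 49868) = ((23207 - 1*786) + 44550)/(-145 - 49868) = ((23207 - 786) + 44550)/(-50013) = (22421 + 44550)*(-1/50013) = 66971*(-1/50013) = -66971/50013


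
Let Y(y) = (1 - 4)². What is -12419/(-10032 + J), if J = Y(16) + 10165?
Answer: -12419/142 ≈ -87.458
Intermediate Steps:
Y(y) = 9 (Y(y) = (-3)² = 9)
J = 10174 (J = 9 + 10165 = 10174)
-12419/(-10032 + J) = -12419/(-10032 + 10174) = -12419/142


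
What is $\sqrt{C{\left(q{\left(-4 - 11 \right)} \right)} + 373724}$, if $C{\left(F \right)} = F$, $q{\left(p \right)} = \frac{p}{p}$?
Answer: $15 \sqrt{1661} \approx 611.33$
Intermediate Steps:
$q{\left(p \right)} = 1$
$\sqrt{C{\left(q{\left(-4 - 11 \right)} \right)} + 373724} = \sqrt{1 + 373724} = \sqrt{373725} = 15 \sqrt{1661}$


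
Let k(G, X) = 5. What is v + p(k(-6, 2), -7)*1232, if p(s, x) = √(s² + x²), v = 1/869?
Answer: 1/869 + 1232*√74 ≈ 10598.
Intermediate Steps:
v = 1/869 ≈ 0.0011507
v + p(k(-6, 2), -7)*1232 = 1/869 + √(5² + (-7)²)*1232 = 1/869 + √(25 + 49)*1232 = 1/869 + √74*1232 = 1/869 + 1232*√74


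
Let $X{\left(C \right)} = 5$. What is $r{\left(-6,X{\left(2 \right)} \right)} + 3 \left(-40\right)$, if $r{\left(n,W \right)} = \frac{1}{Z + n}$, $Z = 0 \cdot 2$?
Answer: $- \frac{721}{6} \approx -120.17$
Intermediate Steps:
$Z = 0$
$r{\left(n,W \right)} = \frac{1}{n}$ ($r{\left(n,W \right)} = \frac{1}{0 + n} = \frac{1}{n}$)
$r{\left(-6,X{\left(2 \right)} \right)} + 3 \left(-40\right) = \frac{1}{-6} + 3 \left(-40\right) = - \frac{1}{6} - 120 = - \frac{721}{6}$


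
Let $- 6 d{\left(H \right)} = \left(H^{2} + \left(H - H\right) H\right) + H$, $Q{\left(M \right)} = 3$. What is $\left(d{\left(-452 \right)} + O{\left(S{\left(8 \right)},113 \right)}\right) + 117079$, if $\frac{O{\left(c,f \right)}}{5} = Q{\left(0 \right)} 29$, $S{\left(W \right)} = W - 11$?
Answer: $\frac{250616}{3} \approx 83539.0$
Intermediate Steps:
$S{\left(W \right)} = -11 + W$
$d{\left(H \right)} = - \frac{H}{6} - \frac{H^{2}}{6}$ ($d{\left(H \right)} = - \frac{\left(H^{2} + \left(H - H\right) H\right) + H}{6} = - \frac{\left(H^{2} + 0 H\right) + H}{6} = - \frac{\left(H^{2} + 0\right) + H}{6} = - \frac{H^{2} + H}{6} = - \frac{H + H^{2}}{6} = - \frac{H}{6} - \frac{H^{2}}{6}$)
$O{\left(c,f \right)} = 435$ ($O{\left(c,f \right)} = 5 \cdot 3 \cdot 29 = 5 \cdot 87 = 435$)
$\left(d{\left(-452 \right)} + O{\left(S{\left(8 \right)},113 \right)}\right) + 117079 = \left(\left(- \frac{1}{6}\right) \left(-452\right) \left(1 - 452\right) + 435\right) + 117079 = \left(\left(- \frac{1}{6}\right) \left(-452\right) \left(-451\right) + 435\right) + 117079 = \left(- \frac{101926}{3} + 435\right) + 117079 = - \frac{100621}{3} + 117079 = \frac{250616}{3}$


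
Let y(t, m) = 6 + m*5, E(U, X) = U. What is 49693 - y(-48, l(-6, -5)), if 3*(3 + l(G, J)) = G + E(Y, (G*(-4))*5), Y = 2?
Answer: 149126/3 ≈ 49709.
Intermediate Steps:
l(G, J) = -7/3 + G/3 (l(G, J) = -3 + (G + 2)/3 = -3 + (2 + G)/3 = -3 + (2/3 + G/3) = -7/3 + G/3)
y(t, m) = 6 + 5*m
49693 - y(-48, l(-6, -5)) = 49693 - (6 + 5*(-7/3 + (1/3)*(-6))) = 49693 - (6 + 5*(-7/3 - 2)) = 49693 - (6 + 5*(-13/3)) = 49693 - (6 - 65/3) = 49693 - 1*(-47/3) = 49693 + 47/3 = 149126/3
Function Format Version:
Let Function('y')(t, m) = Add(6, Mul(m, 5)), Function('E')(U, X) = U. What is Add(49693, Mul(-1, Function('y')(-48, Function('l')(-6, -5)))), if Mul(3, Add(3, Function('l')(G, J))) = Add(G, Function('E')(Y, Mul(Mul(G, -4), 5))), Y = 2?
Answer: Rational(149126, 3) ≈ 49709.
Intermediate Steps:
Function('l')(G, J) = Add(Rational(-7, 3), Mul(Rational(1, 3), G)) (Function('l')(G, J) = Add(-3, Mul(Rational(1, 3), Add(G, 2))) = Add(-3, Mul(Rational(1, 3), Add(2, G))) = Add(-3, Add(Rational(2, 3), Mul(Rational(1, 3), G))) = Add(Rational(-7, 3), Mul(Rational(1, 3), G)))
Function('y')(t, m) = Add(6, Mul(5, m))
Add(49693, Mul(-1, Function('y')(-48, Function('l')(-6, -5)))) = Add(49693, Mul(-1, Add(6, Mul(5, Add(Rational(-7, 3), Mul(Rational(1, 3), -6)))))) = Add(49693, Mul(-1, Add(6, Mul(5, Add(Rational(-7, 3), -2))))) = Add(49693, Mul(-1, Add(6, Mul(5, Rational(-13, 3))))) = Add(49693, Mul(-1, Add(6, Rational(-65, 3)))) = Add(49693, Mul(-1, Rational(-47, 3))) = Add(49693, Rational(47, 3)) = Rational(149126, 3)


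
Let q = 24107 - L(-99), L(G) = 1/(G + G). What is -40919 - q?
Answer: -12875149/198 ≈ -65026.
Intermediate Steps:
L(G) = 1/(2*G)
q = 4773187/198 (q = 24107 - 1/(2*(-99)) = 24107 - (-1)/(2*99) = 24107 - 1*(-1/198) = 24107 + 1/198 = 4773187/198 ≈ 24107.)
-40919 - q = -40919 - 1*4773187/198 = -40919 - 4773187/198 = -12875149/198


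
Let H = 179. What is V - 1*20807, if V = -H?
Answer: -20986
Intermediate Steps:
V = -179 (V = -1*179 = -179)
V - 1*20807 = -179 - 1*20807 = -179 - 20807 = -20986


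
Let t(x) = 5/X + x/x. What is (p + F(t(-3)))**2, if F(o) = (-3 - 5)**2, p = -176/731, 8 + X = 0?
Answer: 2172305664/534361 ≈ 4065.2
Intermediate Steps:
X = -8 (X = -8 + 0 = -8)
t(x) = 3/8 (t(x) = 5/(-8) + x/x = 5*(-1/8) + 1 = -5/8 + 1 = 3/8)
p = -176/731 (p = -176*1/731 = -176/731 ≈ -0.24077)
F(o) = 64 (F(o) = (-8)**2 = 64)
(p + F(t(-3)))**2 = (-176/731 + 64)**2 = (46608/731)**2 = 2172305664/534361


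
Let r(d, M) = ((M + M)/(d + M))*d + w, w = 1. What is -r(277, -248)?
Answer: 137363/29 ≈ 4736.7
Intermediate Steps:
r(d, M) = 1 + 2*M*d/(M + d) (r(d, M) = ((M + M)/(d + M))*d + 1 = ((2*M)/(M + d))*d + 1 = (2*M/(M + d))*d + 1 = 2*M*d/(M + d) + 1 = 1 + 2*M*d/(M + d))
-r(277, -248) = -(-248 + 277 + 2*(-248)*277)/(-248 + 277) = -(-248 + 277 - 137392)/29 = -(-137363)/29 = -1*(-137363/29) = 137363/29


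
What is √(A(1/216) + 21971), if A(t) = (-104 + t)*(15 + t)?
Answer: √952276393/216 ≈ 142.87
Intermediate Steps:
√(A(1/216) + 21971) = √((-1560 + (1/216)² - 89/216) + 21971) = √((-1560 + (1/216)² - 89*1/216) + 21971) = √((-1560 + 1/46656 - 89/216) + 21971) = √(-72802583/46656 + 21971) = √(952276393/46656) = √952276393/216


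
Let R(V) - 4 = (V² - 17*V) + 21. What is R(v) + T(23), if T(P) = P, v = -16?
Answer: 576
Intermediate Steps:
R(V) = 25 + V² - 17*V (R(V) = 4 + ((V² - 17*V) + 21) = 4 + (21 + V² - 17*V) = 25 + V² - 17*V)
R(v) + T(23) = (25 + (-16)² - 17*(-16)) + 23 = (25 + 256 + 272) + 23 = 553 + 23 = 576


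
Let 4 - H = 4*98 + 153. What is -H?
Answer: 541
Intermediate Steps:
H = -541 (H = 4 - (4*98 + 153) = 4 - (392 + 153) = 4 - 1*545 = 4 - 545 = -541)
-H = -1*(-541) = 541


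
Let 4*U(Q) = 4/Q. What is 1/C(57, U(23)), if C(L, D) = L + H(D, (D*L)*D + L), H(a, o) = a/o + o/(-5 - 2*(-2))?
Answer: -15981090/1709803 ≈ -9.3467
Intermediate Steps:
U(Q) = 1/Q (U(Q) = (4/Q)/4 = 1/Q)
H(a, o) = -o + a/o (H(a, o) = a/o + o/(-5 + 4) = a/o + o/(-1) = a/o + o*(-1) = a/o - o = -o + a/o)
C(L, D) = D/(L + L*D**2) - L*D**2 (C(L, D) = L + (-((D*L)*D + L) + D/((D*L)*D + L)) = L + (-(L*D**2 + L) + D/(L*D**2 + L)) = L + (-(L + L*D**2) + D/(L + L*D**2)) = L + ((-L - L*D**2) + D/(L + L*D**2)) = L + (-L + D/(L + L*D**2) - L*D**2) = D/(L + L*D**2) - L*D**2)
1/C(57, U(23)) = 1/((1 - 1*57**2*(1 + (1/23)**2)/23)/(23*57*(1 + (1/23)**2))) = 1/((1/23)*(1/57)*(1 - 1*1/23*3249*(1 + (1/23)**2))/(1 + (1/23)**2)) = 1/((1/23)*(1/57)*(1 - 1*1/23*3249*(1 + 1/529))/(1 + 1/529)) = 1/((1/23)*(1/57)*(1 - 1*1/23*3249*530/529)/(530/529)) = 1/((1/23)*(1/57)*(529/530)*(1 - 1721970/12167)) = 1/((1/23)*(1/57)*(529/530)*(-1709803/12167)) = 1/(-1709803/15981090) = -15981090/1709803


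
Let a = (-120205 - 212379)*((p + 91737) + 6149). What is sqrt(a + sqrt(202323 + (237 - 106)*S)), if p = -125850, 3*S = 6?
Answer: sqrt(9300378976 + sqrt(202585)) ≈ 96439.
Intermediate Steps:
S = 2 (S = (1/3)*6 = 2)
a = 9300378976 (a = (-120205 - 212379)*((-125850 + 91737) + 6149) = -332584*(-34113 + 6149) = -332584*(-27964) = 9300378976)
sqrt(a + sqrt(202323 + (237 - 106)*S)) = sqrt(9300378976 + sqrt(202323 + (237 - 106)*2)) = sqrt(9300378976 + sqrt(202323 + 131*2)) = sqrt(9300378976 + sqrt(202323 + 262)) = sqrt(9300378976 + sqrt(202585))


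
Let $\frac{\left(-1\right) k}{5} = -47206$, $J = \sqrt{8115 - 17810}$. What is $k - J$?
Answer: $236030 - i \sqrt{9695} \approx 2.3603 \cdot 10^{5} - 98.463 i$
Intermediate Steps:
$J = i \sqrt{9695}$ ($J = \sqrt{-9695} = i \sqrt{9695} \approx 98.463 i$)
$k = 236030$ ($k = \left(-5\right) \left(-47206\right) = 236030$)
$k - J = 236030 - i \sqrt{9695}$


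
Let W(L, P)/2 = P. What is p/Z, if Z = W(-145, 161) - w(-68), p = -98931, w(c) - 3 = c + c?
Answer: -14133/65 ≈ -217.43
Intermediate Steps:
W(L, P) = 2*P
w(c) = 3 + 2*c (w(c) = 3 + (c + c) = 3 + 2*c)
Z = 455 (Z = 2*161 - (3 + 2*(-68)) = 322 - (3 - 136) = 322 - 1*(-133) = 322 + 133 = 455)
p/Z = -98931/455 = -98931*1/455 = -14133/65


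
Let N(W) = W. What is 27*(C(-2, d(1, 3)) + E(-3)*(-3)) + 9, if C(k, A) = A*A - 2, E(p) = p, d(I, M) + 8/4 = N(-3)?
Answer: 873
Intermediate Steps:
d(I, M) = -5 (d(I, M) = -2 - 3 = -5)
C(k, A) = -2 + A**2 (C(k, A) = A**2 - 2 = -2 + A**2)
27*(C(-2, d(1, 3)) + E(-3)*(-3)) + 9 = 27*((-2 + (-5)**2) - 3*(-3)) + 9 = 27*((-2 + 25) + 9) + 9 = 27*(23 + 9) + 9 = 27*32 + 9 = 864 + 9 = 873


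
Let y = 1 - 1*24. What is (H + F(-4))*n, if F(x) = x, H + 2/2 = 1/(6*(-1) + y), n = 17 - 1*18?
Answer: 146/29 ≈ 5.0345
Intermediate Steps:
n = -1 (n = 17 - 18 = -1)
y = -23 (y = 1 - 24 = -23)
H = -30/29 (H = -1 + 1/(6*(-1) - 23) = -1 + 1/(-6 - 23) = -1 + 1/(-29) = -1 - 1/29 = -30/29 ≈ -1.0345)
(H + F(-4))*n = (-30/29 - 4)*(-1) = -146/29*(-1) = 146/29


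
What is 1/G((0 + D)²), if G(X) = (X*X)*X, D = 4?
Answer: 1/4096 ≈ 0.00024414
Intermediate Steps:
G(X) = X³ (G(X) = X²*X = X³)
1/G((0 + D)²) = 1/(((0 + 4)²)³) = 1/((4²)³) = 1/(16³) = 1/4096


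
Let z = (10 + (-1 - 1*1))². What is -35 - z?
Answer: -99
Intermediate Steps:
z = 64 (z = (10 + (-1 - 1))² = (10 - 2)² = 8² = 64)
-35 - z = -35 - 1*64 = -35 - 64 = -99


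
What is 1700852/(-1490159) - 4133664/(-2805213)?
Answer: 462854823700/1393404466289 ≈ 0.33218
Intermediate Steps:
1700852/(-1490159) - 4133664/(-2805213) = 1700852*(-1/1490159) - 4133664*(-1/2805213) = -1700852/1490159 + 1377888/935071 = 462854823700/1393404466289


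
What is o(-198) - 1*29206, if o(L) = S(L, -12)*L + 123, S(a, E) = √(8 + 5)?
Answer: -29083 - 198*√13 ≈ -29797.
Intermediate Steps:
S(a, E) = √13
o(L) = 123 + L*√13 (o(L) = √13*L + 123 = L*√13 + 123 = 123 + L*√13)
o(-198) - 1*29206 = (123 - 198*√13) - 1*29206 = (123 - 198*√13) - 29206 = -29083 - 198*√13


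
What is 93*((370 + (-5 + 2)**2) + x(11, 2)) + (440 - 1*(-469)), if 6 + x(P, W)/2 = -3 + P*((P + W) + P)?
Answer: 83586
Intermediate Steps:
x(P, W) = -18 + 2*P*(W + 2*P) (x(P, W) = -12 + 2*(-3 + P*((P + W) + P)) = -12 + 2*(-3 + P*(W + 2*P)) = -12 + (-6 + 2*P*(W + 2*P)) = -18 + 2*P*(W + 2*P))
93*((370 + (-5 + 2)**2) + x(11, 2)) + (440 - 1*(-469)) = 93*((370 + (-5 + 2)**2) + (-18 + 4*11**2 + 2*11*2)) + (440 - 1*(-469)) = 93*((370 + (-3)**2) + (-18 + 4*121 + 44)) + (440 + 469) = 93*((370 + 9) + (-18 + 484 + 44)) + 909 = 93*(379 + 510) + 909 = 93*889 + 909 = 82677 + 909 = 83586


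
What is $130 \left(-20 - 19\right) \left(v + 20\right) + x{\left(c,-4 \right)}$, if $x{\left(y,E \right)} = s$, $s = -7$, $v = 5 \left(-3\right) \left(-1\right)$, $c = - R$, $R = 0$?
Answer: $-177457$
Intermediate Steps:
$c = 0$ ($c = \left(-1\right) 0 = 0$)
$v = 15$ ($v = \left(-15\right) \left(-1\right) = 15$)
$x{\left(y,E \right)} = -7$
$130 \left(-20 - 19\right) \left(v + 20\right) + x{\left(c,-4 \right)} = 130 \left(-20 - 19\right) \left(15 + 20\right) - 7 = 130 \left(\left(-39\right) 35\right) - 7 = 130 \left(-1365\right) - 7 = -177450 - 7 = -177457$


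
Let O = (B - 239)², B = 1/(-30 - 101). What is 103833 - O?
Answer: 801562013/17161 ≈ 46708.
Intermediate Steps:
B = -1/131 (B = 1/(-131) = -1/131 ≈ -0.0076336)
O = 980316100/17161 (O = (-1/131 - 239)² = (-31310/131)² = 980316100/17161 ≈ 57125.)
103833 - O = 103833 - 1*980316100/17161 = 103833 - 980316100/17161 = 801562013/17161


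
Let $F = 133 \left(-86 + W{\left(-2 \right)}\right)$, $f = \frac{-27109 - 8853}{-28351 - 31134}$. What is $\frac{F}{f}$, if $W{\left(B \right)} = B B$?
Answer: $- \frac{324371705}{17981} \approx -18040.0$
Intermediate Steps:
$f = \frac{35962}{59485}$ ($f = - \frac{35962}{-59485} = \left(-35962\right) \left(- \frac{1}{59485}\right) = \frac{35962}{59485} \approx 0.60456$)
$W{\left(B \right)} = B^{2}$
$F = -10906$ ($F = 133 \left(-86 + \left(-2\right)^{2}\right) = 133 \left(-86 + 4\right) = 133 \left(-82\right) = -10906$)
$\frac{F}{f} = - \frac{10906}{\frac{35962}{59485}} = \left(-10906\right) \frac{59485}{35962} = - \frac{324371705}{17981}$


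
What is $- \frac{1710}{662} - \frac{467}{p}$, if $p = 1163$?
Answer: $- \frac{1148942}{384953} \approx -2.9846$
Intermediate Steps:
$- \frac{1710}{662} - \frac{467}{p} = - \frac{1710}{662} - \frac{467}{1163} = \left(-1710\right) \frac{1}{662} - \frac{467}{1163} = - \frac{855}{331} - \frac{467}{1163} = - \frac{1148942}{384953}$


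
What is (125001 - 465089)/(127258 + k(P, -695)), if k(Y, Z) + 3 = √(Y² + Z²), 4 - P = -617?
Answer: -43277898440/16192966359 + 340088*√868666/16192966359 ≈ -2.6531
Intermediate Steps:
P = 621 (P = 4 - 1*(-617) = 4 + 617 = 621)
k(Y, Z) = -3 + √(Y² + Z²)
(125001 - 465089)/(127258 + k(P, -695)) = (125001 - 465089)/(127258 + (-3 + √(621² + (-695)²))) = -340088/(127258 + (-3 + √(385641 + 483025))) = -340088/(127258 + (-3 + √868666)) = -340088/(127255 + √868666)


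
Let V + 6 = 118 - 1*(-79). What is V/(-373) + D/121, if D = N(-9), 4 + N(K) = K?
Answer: -27960/45133 ≈ -0.61950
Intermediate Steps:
N(K) = -4 + K
D = -13 (D = -4 - 9 = -13)
V = 191 (V = -6 + (118 - 1*(-79)) = -6 + (118 + 79) = -6 + 197 = 191)
V/(-373) + D/121 = 191/(-373) - 13/121 = 191*(-1/373) - 13*1/121 = -191/373 - 13/121 = -27960/45133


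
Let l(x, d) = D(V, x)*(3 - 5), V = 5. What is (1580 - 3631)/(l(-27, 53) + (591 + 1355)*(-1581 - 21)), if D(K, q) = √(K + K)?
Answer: 1598494023/2429689092506 - 2051*√10/4859378185012 ≈ 0.00065790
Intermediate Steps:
D(K, q) = √2*√K (D(K, q) = √(2*K) = √2*√K)
l(x, d) = -2*√10 (l(x, d) = (√2*√5)*(3 - 5) = √10*(-2) = -2*√10)
(1580 - 3631)/(l(-27, 53) + (591 + 1355)*(-1581 - 21)) = (1580 - 3631)/(-2*√10 + (591 + 1355)*(-1581 - 21)) = -2051/(-2*√10 + 1946*(-1602)) = -2051/(-2*√10 - 3117492) = -2051/(-3117492 - 2*√10)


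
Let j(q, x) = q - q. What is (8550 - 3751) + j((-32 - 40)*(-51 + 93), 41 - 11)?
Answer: 4799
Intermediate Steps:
j(q, x) = 0
(8550 - 3751) + j((-32 - 40)*(-51 + 93), 41 - 11) = (8550 - 3751) + 0 = 4799 + 0 = 4799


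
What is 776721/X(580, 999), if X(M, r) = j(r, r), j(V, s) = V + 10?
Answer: 776721/1009 ≈ 769.79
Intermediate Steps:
j(V, s) = 10 + V
X(M, r) = 10 + r
776721/X(580, 999) = 776721/(10 + 999) = 776721/1009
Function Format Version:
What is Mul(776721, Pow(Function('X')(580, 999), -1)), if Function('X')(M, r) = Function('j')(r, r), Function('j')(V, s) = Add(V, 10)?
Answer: Rational(776721, 1009) ≈ 769.79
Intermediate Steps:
Function('j')(V, s) = Add(10, V)
Function('X')(M, r) = Add(10, r)
Mul(776721, Pow(Function('X')(580, 999), -1)) = Mul(776721, Pow(Add(10, 999), -1)) = Mul(776721, Pow(1009, -1)) = Mul(776721, Rational(1, 1009)) = Rational(776721, 1009)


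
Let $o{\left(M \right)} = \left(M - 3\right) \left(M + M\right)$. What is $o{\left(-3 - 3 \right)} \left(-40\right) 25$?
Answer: $-108000$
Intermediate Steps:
$o{\left(M \right)} = 2 M \left(-3 + M\right)$ ($o{\left(M \right)} = \left(-3 + M\right) 2 M = 2 M \left(-3 + M\right)$)
$o{\left(-3 - 3 \right)} \left(-40\right) 25 = 2 \left(-3 - 3\right) \left(-3 - 6\right) \left(-40\right) 25 = 2 \left(-6\right) \left(-3 - 6\right) \left(-40\right) 25 = 2 \left(-6\right) \left(-9\right) \left(-40\right) 25 = 108 \left(-40\right) 25 = \left(-4320\right) 25 = -108000$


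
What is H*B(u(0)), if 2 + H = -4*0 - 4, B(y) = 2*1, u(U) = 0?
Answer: -12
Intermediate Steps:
B(y) = 2
H = -6 (H = -2 + (-4*0 - 4) = -2 + (0 - 4) = -2 - 4 = -6)
H*B(u(0)) = -6*2 = -12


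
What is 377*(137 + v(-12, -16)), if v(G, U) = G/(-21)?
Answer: 363051/7 ≈ 51864.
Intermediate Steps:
v(G, U) = -G/21 (v(G, U) = G*(-1/21) = -G/21)
377*(137 + v(-12, -16)) = 377*(137 - 1/21*(-12)) = 377*(137 + 4/7) = 377*(963/7) = 363051/7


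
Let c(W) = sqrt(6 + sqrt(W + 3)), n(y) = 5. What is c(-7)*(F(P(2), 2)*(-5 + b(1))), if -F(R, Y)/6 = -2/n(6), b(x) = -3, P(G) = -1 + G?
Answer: -96*sqrt(6 + 2*I)/5 ≈ -47.662 - 7.7345*I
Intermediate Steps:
F(R, Y) = 12/5 (F(R, Y) = -(-12)/5 = -6*(-2/5) = 12/5)
c(W) = sqrt(6 + sqrt(3 + W))
c(-7)*(F(P(2), 2)*(-5 + b(1))) = sqrt(6 + sqrt(3 - 7))*(12*(-5 - 3)/5) = sqrt(6 + sqrt(-4))*((12/5)*(-8)) = sqrt(6 + 2*I)*(-96/5) = -96*sqrt(6 + 2*I)/5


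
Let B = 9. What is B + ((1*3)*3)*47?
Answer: 432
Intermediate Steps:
B + ((1*3)*3)*47 = 9 + ((1*3)*3)*47 = 9 + (3*3)*47 = 9 + 9*47 = 9 + 423 = 432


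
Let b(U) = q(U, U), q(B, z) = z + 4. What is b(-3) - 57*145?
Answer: -8264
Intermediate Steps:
q(B, z) = 4 + z
b(U) = 4 + U
b(-3) - 57*145 = (4 - 3) - 57*145 = 1 - 8265 = -8264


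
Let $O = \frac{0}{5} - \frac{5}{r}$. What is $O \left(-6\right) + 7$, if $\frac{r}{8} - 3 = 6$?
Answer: $\frac{89}{12} \approx 7.4167$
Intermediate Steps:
$r = 72$ ($r = 24 + 8 \cdot 6 = 24 + 48 = 72$)
$O = - \frac{5}{72}$ ($O = \frac{0}{5} - \frac{5}{72} = 0 \cdot \frac{1}{5} - \frac{5}{72} = 0 - \frac{5}{72} = - \frac{5}{72} \approx -0.069444$)
$O \left(-6\right) + 7 = \left(- \frac{5}{72}\right) \left(-6\right) + 7 = \frac{5}{12} + 7 = \frac{89}{12}$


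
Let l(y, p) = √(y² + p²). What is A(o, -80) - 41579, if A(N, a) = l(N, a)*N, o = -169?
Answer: -41579 - 169*√34961 ≈ -73178.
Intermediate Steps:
l(y, p) = √(p² + y²)
A(N, a) = N*√(N² + a²) (A(N, a) = √(a² + N²)*N = √(N² + a²)*N = N*√(N² + a²))
A(o, -80) - 41579 = -169*√((-169)² + (-80)²) - 41579 = -169*√(28561 + 6400) - 41579 = -169*√34961 - 41579 = -41579 - 169*√34961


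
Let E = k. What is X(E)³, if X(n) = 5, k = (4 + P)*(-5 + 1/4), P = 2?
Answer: 125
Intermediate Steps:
k = -57/2 (k = (4 + 2)*(-5 + 1/4) = 6*(-5 + ¼) = 6*(-19/4) = -57/2 ≈ -28.500)
E = -57/2 ≈ -28.500
X(E)³ = 5³ = 125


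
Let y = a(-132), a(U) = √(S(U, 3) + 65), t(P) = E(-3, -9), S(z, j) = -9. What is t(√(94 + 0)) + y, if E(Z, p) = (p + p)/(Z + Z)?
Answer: 3 + 2*√14 ≈ 10.483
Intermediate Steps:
E(Z, p) = p/Z (E(Z, p) = (2*p)/((2*Z)) = (2*p)*(1/(2*Z)) = p/Z)
t(P) = 3 (t(P) = -9/(-3) = -9*(-⅓) = 3)
a(U) = 2*√14 (a(U) = √(-9 + 65) = √56 = 2*√14)
y = 2*√14 ≈ 7.4833
t(√(94 + 0)) + y = 3 + 2*√14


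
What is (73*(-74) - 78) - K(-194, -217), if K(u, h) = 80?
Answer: -5560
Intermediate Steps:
(73*(-74) - 78) - K(-194, -217) = (73*(-74) - 78) - 1*80 = (-5402 - 78) - 80 = -5480 - 80 = -5560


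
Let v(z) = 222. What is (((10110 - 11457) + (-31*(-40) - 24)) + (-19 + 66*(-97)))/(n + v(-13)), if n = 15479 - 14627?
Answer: -1092/179 ≈ -6.1006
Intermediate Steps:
n = 852
(((10110 - 11457) + (-31*(-40) - 24)) + (-19 + 66*(-97)))/(n + v(-13)) = (((10110 - 11457) + (-31*(-40) - 24)) + (-19 + 66*(-97)))/(852 + 222) = ((-1347 + (1240 - 24)) + (-19 - 6402))/1074 = ((-1347 + 1216) - 6421)*(1/1074) = (-131 - 6421)*(1/1074) = -6552*1/1074 = -1092/179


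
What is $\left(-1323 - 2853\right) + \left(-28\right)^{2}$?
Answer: $-3392$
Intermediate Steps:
$\left(-1323 - 2853\right) + \left(-28\right)^{2} = -4176 + 784 = -3392$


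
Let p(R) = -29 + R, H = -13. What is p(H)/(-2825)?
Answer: 42/2825 ≈ 0.014867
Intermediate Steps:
p(H)/(-2825) = (-29 - 13)/(-2825) = -42*(-1/2825) = 42/2825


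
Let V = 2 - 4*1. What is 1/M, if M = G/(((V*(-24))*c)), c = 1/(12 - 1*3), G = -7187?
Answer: -16/21561 ≈ -0.00074208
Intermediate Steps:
V = -2 (V = 2 - 4 = -2)
c = ⅑ (c = 1/(12 - 3) = 1/9 = ⅑ ≈ 0.11111)
M = -21561/16 (M = -7187/(-2*(-24)*(⅑)) = -7187/(48*(⅑)) = -7187/16/3 = -7187*3/16 = -21561/16 ≈ -1347.6)
1/M = 1/(-21561/16) = -16/21561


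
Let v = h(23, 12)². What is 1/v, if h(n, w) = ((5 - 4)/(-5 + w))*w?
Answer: 49/144 ≈ 0.34028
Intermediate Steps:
h(n, w) = w/(-5 + w) (h(n, w) = (1/(-5 + w))*w = w/(-5 + w))
v = 144/49 (v = (12/(-5 + 12))² = (12/7)² = 144/49 ≈ 2.9388)
1/v = 1/(144/49) = 49/144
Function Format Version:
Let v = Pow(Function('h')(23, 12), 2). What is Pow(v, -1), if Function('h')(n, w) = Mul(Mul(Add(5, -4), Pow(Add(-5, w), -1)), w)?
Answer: Rational(49, 144) ≈ 0.34028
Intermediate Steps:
Function('h')(n, w) = Mul(w, Pow(Add(-5, w), -1)) (Function('h')(n, w) = Mul(Mul(1, Pow(Add(-5, w), -1)), w) = Mul(Pow(Add(-5, w), -1), w) = Mul(w, Pow(Add(-5, w), -1)))
v = Rational(144, 49) (v = Pow(Mul(12, Pow(Add(-5, 12), -1)), 2) = Pow(Mul(12, Pow(7, -1)), 2) = Pow(Mul(12, Rational(1, 7)), 2) = Pow(Rational(12, 7), 2) = Rational(144, 49) ≈ 2.9388)
Pow(v, -1) = Pow(Rational(144, 49), -1) = Rational(49, 144)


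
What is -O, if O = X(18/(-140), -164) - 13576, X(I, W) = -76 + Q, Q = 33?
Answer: 13619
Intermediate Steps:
X(I, W) = -43 (X(I, W) = -76 + 33 = -43)
O = -13619 (O = -43 - 13576 = -13619)
-O = -1*(-13619) = 13619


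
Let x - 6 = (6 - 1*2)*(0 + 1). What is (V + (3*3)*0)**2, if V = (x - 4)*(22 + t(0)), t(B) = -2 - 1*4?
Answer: 9216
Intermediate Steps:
t(B) = -6 (t(B) = -2 - 4 = -6)
x = 10 (x = 6 + (6 - 1*2)*(0 + 1) = 6 + (6 - 2)*1 = 6 + 4*1 = 6 + 4 = 10)
V = 96 (V = (10 - 4)*(22 - 6) = 6*16 = 96)
(V + (3*3)*0)**2 = (96 + (3*3)*0)**2 = (96 + 9*0)**2 = (96 + 0)**2 = 96**2 = 9216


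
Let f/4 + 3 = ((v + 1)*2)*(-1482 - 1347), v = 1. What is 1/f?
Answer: -1/45276 ≈ -2.2087e-5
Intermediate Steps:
f = -45276 (f = -12 + 4*(((1 + 1)*2)*(-1482 - 1347)) = -12 + 4*((2*2)*(-2829)) = -12 + 4*(4*(-2829)) = -12 + 4*(-11316) = -12 - 45264 = -45276)
1/f = 1/(-45276) = -1/45276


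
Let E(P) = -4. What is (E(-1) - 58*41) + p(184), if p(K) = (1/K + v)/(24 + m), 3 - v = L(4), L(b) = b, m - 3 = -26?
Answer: -438471/184 ≈ -2383.0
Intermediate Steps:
m = -23 (m = 3 - 26 = -23)
v = -1 (v = 3 - 1*4 = 3 - 4 = -1)
p(K) = -1 + 1/K (p(K) = (1/K - 1)/(24 - 23) = (-1 + 1/K)/1 = (-1 + 1/K)*1 = -1 + 1/K)
(E(-1) - 58*41) + p(184) = (-4 - 58*41) + (1 - 1*184)/184 = (-4 - 2378) + (1 - 184)/184 = -2382 + (1/184)*(-183) = -2382 - 183/184 = -438471/184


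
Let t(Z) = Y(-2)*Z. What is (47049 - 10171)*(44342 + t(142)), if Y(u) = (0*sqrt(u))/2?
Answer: 1635244276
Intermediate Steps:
Y(u) = 0 (Y(u) = 0*(1/2) = 0)
t(Z) = 0 (t(Z) = 0*Z = 0)
(47049 - 10171)*(44342 + t(142)) = (47049 - 10171)*(44342 + 0) = 36878*44342 = 1635244276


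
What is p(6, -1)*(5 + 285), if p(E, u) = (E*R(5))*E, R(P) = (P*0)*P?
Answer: 0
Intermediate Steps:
R(P) = 0 (R(P) = 0*P = 0)
p(E, u) = 0 (p(E, u) = (E*0)*E = 0*E = 0)
p(6, -1)*(5 + 285) = 0*(5 + 285) = 0*290 = 0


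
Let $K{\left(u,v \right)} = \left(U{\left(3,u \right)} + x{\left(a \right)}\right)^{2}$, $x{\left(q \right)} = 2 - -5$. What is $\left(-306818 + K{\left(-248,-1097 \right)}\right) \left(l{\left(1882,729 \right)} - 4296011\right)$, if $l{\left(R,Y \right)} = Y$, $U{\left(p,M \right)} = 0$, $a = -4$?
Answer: $1317659363858$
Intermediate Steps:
$x{\left(q \right)} = 7$ ($x{\left(q \right)} = 2 + 5 = 7$)
$K{\left(u,v \right)} = 49$ ($K{\left(u,v \right)} = \left(0 + 7\right)^{2} = 7^{2} = 49$)
$\left(-306818 + K{\left(-248,-1097 \right)}\right) \left(l{\left(1882,729 \right)} - 4296011\right) = \left(-306818 + 49\right) \left(729 - 4296011\right) = \left(-306769\right) \left(-4295282\right) = 1317659363858$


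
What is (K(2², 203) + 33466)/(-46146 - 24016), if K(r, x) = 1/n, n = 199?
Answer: -6659735/13962238 ≈ -0.47698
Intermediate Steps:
K(r, x) = 1/199
(K(2², 203) + 33466)/(-46146 - 24016) = (1/199 + 33466)/(-46146 - 24016) = (6659735/199)/(-70162) = (6659735/199)*(-1/70162) = -6659735/13962238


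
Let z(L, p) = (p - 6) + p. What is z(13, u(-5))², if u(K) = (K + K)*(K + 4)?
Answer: 196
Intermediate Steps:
u(K) = 2*K*(4 + K) (u(K) = (2*K)*(4 + K) = 2*K*(4 + K))
z(L, p) = -6 + 2*p (z(L, p) = (-6 + p) + p = -6 + 2*p)
z(13, u(-5))² = (-6 + 2*(2*(-5)*(4 - 5)))² = (-6 + 2*(2*(-5)*(-1)))² = (-6 + 2*10)² = (-6 + 20)² = 14² = 196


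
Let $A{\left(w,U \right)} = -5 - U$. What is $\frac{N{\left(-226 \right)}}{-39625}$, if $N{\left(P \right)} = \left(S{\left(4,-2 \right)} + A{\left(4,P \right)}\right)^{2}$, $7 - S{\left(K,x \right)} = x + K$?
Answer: $- \frac{51076}{39625} \approx -1.289$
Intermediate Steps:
$S{\left(K,x \right)} = 7 - K - x$ ($S{\left(K,x \right)} = 7 - \left(x + K\right) = 7 - \left(K + x\right) = 7 - K - x$)
$N{\left(P \right)} = P^{2}$ ($N{\left(P \right)} = \left(\left(7 - 4 - -2\right) - \left(5 + P\right)\right)^{2} = \left(\left(7 - 4 + 2\right) - \left(5 + P\right)\right)^{2} = \left(5 - \left(5 + P\right)\right)^{2} = \left(- P\right)^{2} = P^{2}$)
$\frac{N{\left(-226 \right)}}{-39625} = \frac{\left(-226\right)^{2}}{-39625} = 51076 \left(- \frac{1}{39625}\right) = - \frac{51076}{39625}$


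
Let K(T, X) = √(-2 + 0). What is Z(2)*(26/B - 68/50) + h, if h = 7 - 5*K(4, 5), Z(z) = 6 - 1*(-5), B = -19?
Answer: -10931/475 - 5*I*√2 ≈ -23.013 - 7.0711*I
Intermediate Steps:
Z(z) = 11 (Z(z) = 6 + 5 = 11)
K(T, X) = I*√2 (K(T, X) = √(-2) = I*√2)
h = 7 - 5*I*√2 ≈ 7.0 - 7.0711*I
Z(2)*(26/B - 68/50) + h = 11*(26/(-19) - 68/50) + (7 - 5*I*√2) = 11*(26*(-1/19) - 68*1/50) + (7 - 5*I*√2) = 11*(-26/19 - 34/25) + (7 - 5*I*√2) = 11*(-1296/475) + (7 - 5*I*√2) = -14256/475 + (7 - 5*I*√2) = -10931/475 - 5*I*√2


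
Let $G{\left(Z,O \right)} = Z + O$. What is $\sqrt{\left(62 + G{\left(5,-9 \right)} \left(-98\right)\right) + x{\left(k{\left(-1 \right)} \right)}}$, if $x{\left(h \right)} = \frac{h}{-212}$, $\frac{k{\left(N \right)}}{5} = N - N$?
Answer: $\sqrt{454} \approx 21.307$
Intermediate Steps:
$G{\left(Z,O \right)} = O + Z$
$k{\left(N \right)} = 0$ ($k{\left(N \right)} = 5 \left(N - N\right) = 5 \cdot 0 = 0$)
$x{\left(h \right)} = - \frac{h}{212}$ ($x{\left(h \right)} = h \left(- \frac{1}{212}\right) = - \frac{h}{212}$)
$\sqrt{\left(62 + G{\left(5,-9 \right)} \left(-98\right)\right) + x{\left(k{\left(-1 \right)} \right)}} = \sqrt{\left(62 + \left(-9 + 5\right) \left(-98\right)\right) - 0} = \sqrt{\left(62 - -392\right) + 0} = \sqrt{\left(62 + 392\right) + 0} = \sqrt{454 + 0} = \sqrt{454}$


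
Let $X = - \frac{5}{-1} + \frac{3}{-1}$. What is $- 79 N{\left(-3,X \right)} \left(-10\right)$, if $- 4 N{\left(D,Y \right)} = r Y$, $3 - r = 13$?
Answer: $3950$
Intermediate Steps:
$r = -10$ ($r = 3 - 13 = -10$)
$X = 2$ ($X = \left(-5\right) \left(-1\right) + 3 \left(-1\right) = 5 - 3 = 2$)
$N{\left(D,Y \right)} = \frac{5 Y}{2}$ ($N{\left(D,Y \right)} = - \frac{\left(-10\right) Y}{4} = \frac{5 Y}{2}$)
$- 79 N{\left(-3,X \right)} \left(-10\right) = - 79 \cdot \frac{5}{2} \cdot 2 \left(-10\right) = \left(-79\right) 5 \left(-10\right) = \left(-395\right) \left(-10\right) = 3950$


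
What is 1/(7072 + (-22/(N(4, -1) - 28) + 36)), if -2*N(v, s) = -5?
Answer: 51/362552 ≈ 0.00014067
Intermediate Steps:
N(v, s) = 5/2 (N(v, s) = -1/2*(-5) = 5/2)
1/(7072 + (-22/(N(4, -1) - 28) + 36)) = 1/(7072 + (-22/(5/2 - 28) + 36)) = 1/(7072 + (-22/(-51/2) + 36)) = 1/(7072 + (-2/51*(-22) + 36)) = 1/(7072 + (44/51 + 36)) = 1/(7072 + 1880/51) = 1/(362552/51) = 51/362552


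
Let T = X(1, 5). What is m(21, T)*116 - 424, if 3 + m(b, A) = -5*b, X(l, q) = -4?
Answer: -12952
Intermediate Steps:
T = -4
m(b, A) = -3 - 5*b
m(21, T)*116 - 424 = (-3 - 5*21)*116 - 424 = (-3 - 105)*116 - 424 = -108*116 - 424 = -12528 - 424 = -12952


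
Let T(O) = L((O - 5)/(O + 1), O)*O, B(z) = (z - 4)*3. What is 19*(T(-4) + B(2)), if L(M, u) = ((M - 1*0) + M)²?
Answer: -2850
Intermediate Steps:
B(z) = -12 + 3*z (B(z) = (-4 + z)*3 = -12 + 3*z)
L(M, u) = 4*M² (L(M, u) = ((M + 0) + M)² = (M + M)² = (2*M)² = 4*M²)
T(O) = 4*O*(-5 + O)²/(1 + O)² (T(O) = (4*((O - 5)/(O + 1))²)*O = (4*((-5 + O)/(1 + O))²)*O = (4*((-5 + O)²/(1 + O)²))*O = (4*(-5 + O)²/(1 + O)²)*O = 4*O*(-5 + O)²/(1 + O)²)
19*(T(-4) + B(2)) = 19*(4*(-4)*(-5 - 4)²/(1 - 4)² + (-12 + 3*2)) = 19*(4*(-4)*(-9)²/(-3)² + (-12 + 6)) = 19*(4*(-4)*(⅑)*81 - 6) = 19*(-144 - 6) = 19*(-150) = -2850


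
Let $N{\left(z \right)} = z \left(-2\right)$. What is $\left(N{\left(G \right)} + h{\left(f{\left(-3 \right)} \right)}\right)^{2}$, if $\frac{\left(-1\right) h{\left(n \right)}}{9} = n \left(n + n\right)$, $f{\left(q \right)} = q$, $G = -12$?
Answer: $19044$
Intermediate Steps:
$N{\left(z \right)} = - 2 z$
$h{\left(n \right)} = - 18 n^{2}$ ($h{\left(n \right)} = - 9 n \left(n + n\right) = - 9 n 2 n = - 9 \cdot 2 n^{2} = - 18 n^{2}$)
$\left(N{\left(G \right)} + h{\left(f{\left(-3 \right)} \right)}\right)^{2} = \left(\left(-2\right) \left(-12\right) - 18 \left(-3\right)^{2}\right)^{2} = \left(24 - 162\right)^{2} = \left(-138\right)^{2} = 19044$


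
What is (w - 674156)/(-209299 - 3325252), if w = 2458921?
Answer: -93935/186029 ≈ -0.50495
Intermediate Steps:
(w - 674156)/(-209299 - 3325252) = (2458921 - 674156)/(-209299 - 3325252) = 1784765/(-3534551) = 1784765*(-1/3534551) = -93935/186029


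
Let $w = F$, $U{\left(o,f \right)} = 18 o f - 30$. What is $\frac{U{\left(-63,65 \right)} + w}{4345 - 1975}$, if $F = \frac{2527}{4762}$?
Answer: $- \frac{351147353}{11285940} \approx -31.114$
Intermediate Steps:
$U{\left(o,f \right)} = -30 + 18 f o$ ($U{\left(o,f \right)} = 18 f o - 30 = -30 + 18 f o$)
$F = \frac{2527}{4762}$ ($F = 2527 \cdot \frac{1}{4762} = \frac{2527}{4762} \approx 0.53066$)
$w = \frac{2527}{4762} \approx 0.53066$
$\frac{U{\left(-63,65 \right)} + w}{4345 - 1975} = \frac{\left(-30 + 18 \cdot 65 \left(-63\right)\right) + \frac{2527}{4762}}{4345 - 1975} = \frac{\left(-30 - 73710\right) + \frac{2527}{4762}}{2370} = \left(-73740 + \frac{2527}{4762}\right) \frac{1}{2370} = \left(- \frac{351147353}{4762}\right) \frac{1}{2370} = - \frac{351147353}{11285940}$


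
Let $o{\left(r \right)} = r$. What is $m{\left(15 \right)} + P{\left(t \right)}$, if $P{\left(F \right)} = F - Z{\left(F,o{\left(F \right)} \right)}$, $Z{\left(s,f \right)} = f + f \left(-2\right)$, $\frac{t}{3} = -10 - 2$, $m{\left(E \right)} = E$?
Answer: $-57$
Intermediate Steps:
$t = -36$ ($t = 3 \left(-10 - 2\right) = 3 \left(-12\right) = -36$)
$Z{\left(s,f \right)} = - f$ ($Z{\left(s,f \right)} = f - 2 f = - f$)
$P{\left(F \right)} = 2 F$ ($P{\left(F \right)} = F - - F = F + F = 2 F$)
$m{\left(15 \right)} + P{\left(t \right)} = 15 + 2 \left(-36\right) = 15 - 72 = -57$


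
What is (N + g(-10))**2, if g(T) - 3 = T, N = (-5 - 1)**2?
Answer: 841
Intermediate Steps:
N = 36 (N = (-6)**2 = 36)
g(T) = 3 + T
(N + g(-10))**2 = (36 + (3 - 10))**2 = (36 - 7)**2 = 29**2 = 841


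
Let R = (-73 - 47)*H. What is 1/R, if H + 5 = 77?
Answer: -1/8640 ≈ -0.00011574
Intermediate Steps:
H = 72 (H = -5 + 77 = 72)
R = -8640 (R = (-73 - 47)*72 = -120*72 = -8640)
1/R = 1/(-8640) = -1/8640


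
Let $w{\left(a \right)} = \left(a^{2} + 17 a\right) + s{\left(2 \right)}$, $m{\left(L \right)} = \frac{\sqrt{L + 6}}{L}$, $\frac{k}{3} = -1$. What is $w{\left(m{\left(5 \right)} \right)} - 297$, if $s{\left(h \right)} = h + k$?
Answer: $- \frac{7439}{25} + \frac{17 \sqrt{11}}{5} \approx -286.28$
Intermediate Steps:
$k = -3$ ($k = 3 \left(-1\right) = -3$)
$s{\left(h \right)} = -3 + h$ ($s{\left(h \right)} = h - 3 = -3 + h$)
$m{\left(L \right)} = \frac{\sqrt{6 + L}}{L}$
$w{\left(a \right)} = -1 + a^{2} + 17 a$ ($w{\left(a \right)} = \left(a^{2} + 17 a\right) + \left(-3 + 2\right) = \left(a^{2} + 17 a\right) - 1 = -1 + a^{2} + 17 a$)
$w{\left(m{\left(5 \right)} \right)} - 297 = \left(-1 + \left(\frac{\sqrt{6 + 5}}{5}\right)^{2} + 17 \frac{\sqrt{6 + 5}}{5}\right) - 297 = \left(-1 + \left(\frac{\sqrt{11}}{5}\right)^{2} + 17 \frac{\sqrt{11}}{5}\right) - 297 = \left(-1 + \frac{11}{25} + \frac{17 \sqrt{11}}{5}\right) - 297 = \left(- \frac{14}{25} + \frac{17 \sqrt{11}}{5}\right) - 297 = - \frac{7439}{25} + \frac{17 \sqrt{11}}{5}$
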